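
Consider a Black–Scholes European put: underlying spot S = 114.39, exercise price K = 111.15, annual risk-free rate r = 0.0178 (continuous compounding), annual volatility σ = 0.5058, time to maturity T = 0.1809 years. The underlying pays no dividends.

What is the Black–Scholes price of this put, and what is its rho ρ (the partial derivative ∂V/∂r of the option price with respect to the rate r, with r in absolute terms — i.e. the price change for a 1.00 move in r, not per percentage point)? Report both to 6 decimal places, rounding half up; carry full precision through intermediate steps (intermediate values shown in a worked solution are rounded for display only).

σ√T = 0.5058·√0.1809 = 0.215129
d₁ = (ln(S/K) + (r+σ²/2)T) / (σ√T) = (ln(114.39/111.15) + (0.0178+0.5058²/2)·0.1809) / 0.215129 = (0.028733 + 0.026360) / 0.215129 = 0.256094
d₂ = d₁ − σ√T = 0.256094 − 0.215129 = 0.040966
e^{−rT} = e^{−0.0178·0.1809} = 0.996785
N(−d₁) = 0.398939,  N(−d₂) = 0.483662
Put price V = K·e^{−rT}·N(−d₂) − S·N(−d₁) = 53.586163 − 45.634635 = 7.951528
ρ = −K·T·e^{−rT}·N(−d₂) = -9.693737

price = 7.951528
ρ = -9.693737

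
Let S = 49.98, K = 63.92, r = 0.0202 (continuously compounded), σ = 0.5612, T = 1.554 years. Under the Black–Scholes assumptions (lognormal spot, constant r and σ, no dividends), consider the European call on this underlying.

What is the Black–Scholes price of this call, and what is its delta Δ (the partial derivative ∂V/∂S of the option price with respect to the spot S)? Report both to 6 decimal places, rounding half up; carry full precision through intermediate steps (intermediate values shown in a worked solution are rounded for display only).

σ√T = 0.5612·√1.554 = 0.699589
d₁ = (ln(S/K) + (r+σ²/2)T) / (σ√T) = (ln(49.98/63.92) + (0.0202+0.5612²/2)·1.554) / 0.699589 = (-0.246009 + 0.276103) / 0.699589 = 0.043017
d₂ = d₁ − σ√T = 0.043017 − 0.699589 = -0.656573
e^{−rT} = e^{−0.0202·1.554} = 0.969097
N(d₁) = 0.517156,  N(d₂) = 0.255728
Call price V = S·N(d₁) − K·e^{−rT}·N(d₂) = 25.847452 − 15.840978 = 10.006473
Δ = N(d₁) = 0.517156

price = 10.006473
Δ = 0.517156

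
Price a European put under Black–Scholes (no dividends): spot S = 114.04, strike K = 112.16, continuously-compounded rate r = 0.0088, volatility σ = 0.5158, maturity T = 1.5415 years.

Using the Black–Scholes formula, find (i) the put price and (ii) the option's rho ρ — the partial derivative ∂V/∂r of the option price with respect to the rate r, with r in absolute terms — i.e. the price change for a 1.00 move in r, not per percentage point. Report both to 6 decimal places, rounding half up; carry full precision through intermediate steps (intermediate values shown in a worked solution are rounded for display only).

price = 26.553834
ρ = -103.634906

σ√T = 0.5158·√1.5415 = 0.640403
d₁ = (ln(S/K) + (r+σ²/2)T) / (σ√T) = (ln(114.04/112.16) + (0.0088+0.5158²/2)·1.5415) / 0.640403 = (0.016623 + 0.218623) / 0.640403 = 0.367340
d₂ = d₁ − σ√T = 0.367340 − 0.640403 = -0.273062
e^{−rT} = e^{−0.0088·1.5415} = 0.986526
N(−d₁) = 0.356683,  N(−d₂) = 0.607597
Put price V = K·e^{−rT}·N(−d₂) − S·N(−d₁) = 67.229910 − 40.676076 = 26.553834
ρ = −K·T·e^{−rT}·N(−d₂) = -103.634906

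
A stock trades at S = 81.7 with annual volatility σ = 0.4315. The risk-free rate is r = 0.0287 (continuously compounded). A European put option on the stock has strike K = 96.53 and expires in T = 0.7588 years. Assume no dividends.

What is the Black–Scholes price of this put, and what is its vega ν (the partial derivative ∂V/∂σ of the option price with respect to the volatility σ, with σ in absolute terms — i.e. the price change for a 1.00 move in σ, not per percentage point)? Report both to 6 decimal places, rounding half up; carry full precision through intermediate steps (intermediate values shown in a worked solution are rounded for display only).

price = 20.456980
ν = 27.841489

σ√T = 0.4315·√0.7588 = 0.375876
d₁ = (ln(S/K) + (r+σ²/2)T) / (σ√T) = (ln(81.7/96.53) + (0.0287+0.4315²/2)·0.7588) / 0.375876 = (-0.166800 + 0.092419) / 0.375876 = -0.197887
d₂ = d₁ − σ√T = -0.197887 − 0.375876 = -0.573763
e^{−rT} = e^{−0.0287·0.7588} = 0.978458
N(−d₁) = 0.578433,  N(−d₂) = 0.716936
Put price V = K·e^{−rT}·N(−d₂) − S·N(−d₁) = 67.714977 − 47.257997 = 20.456980
φ(d₁) = (1/√(2π))·e^{−d₁²/2} = 0.391207
ν = S·φ(d₁)·√T = 27.841489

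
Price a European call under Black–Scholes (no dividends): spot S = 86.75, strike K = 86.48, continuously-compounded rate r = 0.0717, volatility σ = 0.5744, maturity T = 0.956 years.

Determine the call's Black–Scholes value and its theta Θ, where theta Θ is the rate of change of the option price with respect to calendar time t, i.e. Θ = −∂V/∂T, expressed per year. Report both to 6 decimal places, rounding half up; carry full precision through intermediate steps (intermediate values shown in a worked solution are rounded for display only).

price = 21.667094
Θ = -11.894638

σ√T = 0.5744·√0.956 = 0.561621
d₁ = (ln(S/K) + (r+σ²/2)T) / (σ√T) = (ln(86.75/86.48) + (0.0717+0.5744²/2)·0.956) / 0.561621 = (0.003117 + 0.226254) / 0.561621 = 0.408410
d₂ = d₁ − σ√T = 0.408410 − 0.561621 = -0.153211
e^{−rT} = e^{−0.0717·0.956} = 0.933751
N(d₁) = 0.658514,  N(d₂) = 0.439116
Call price V = S·N(d₁) − K·e^{−rT}·N(d₂) = 57.126053 − 35.458960 = 21.667094
φ(d₁) = (1/√(2π))·e^{−d₁²/2} = 0.367020
Θ = −S·φ(d₁)·σ/(2√T) − r·K·e^{−rT}·N(d₂) = −9.352230 − 2.542407 = -11.894638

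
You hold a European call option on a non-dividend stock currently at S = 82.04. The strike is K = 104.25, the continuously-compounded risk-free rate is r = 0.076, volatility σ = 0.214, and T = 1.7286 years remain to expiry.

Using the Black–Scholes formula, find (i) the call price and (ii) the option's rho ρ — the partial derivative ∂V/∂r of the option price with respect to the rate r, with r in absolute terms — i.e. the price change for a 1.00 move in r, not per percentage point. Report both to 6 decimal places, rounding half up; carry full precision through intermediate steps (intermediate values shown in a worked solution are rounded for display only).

price = 5.718332
ρ = 47.357998

σ√T = 0.214·√1.7286 = 0.281359
d₁ = (ln(S/K) + (r+σ²/2)T) / (σ√T) = (ln(82.04/104.25) + (0.076+0.214²/2)·1.7286) / 0.281359 = (-0.239585 + 0.170955) / 0.281359 = -0.243923
d₂ = d₁ − σ√T = -0.243923 − 0.281359 = -0.525282
e^{−rT} = e^{−0.076·1.7286} = 0.876890
N(d₁) = 0.403645,  N(d₂) = 0.299694
Call price V = S·N(d₁) − K·e^{−rT}·N(d₂) = 33.115068 − 27.396736 = 5.718332
ρ = K·T·e^{−rT}·N(d₂) = 47.357998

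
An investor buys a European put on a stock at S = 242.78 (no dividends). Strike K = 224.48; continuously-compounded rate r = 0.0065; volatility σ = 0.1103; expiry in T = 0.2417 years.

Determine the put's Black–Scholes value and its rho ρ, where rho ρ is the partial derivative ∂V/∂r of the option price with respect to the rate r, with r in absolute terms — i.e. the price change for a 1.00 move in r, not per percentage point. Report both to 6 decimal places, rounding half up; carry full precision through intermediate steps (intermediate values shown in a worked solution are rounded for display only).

price = 0.392979
ρ = -4.005393

σ√T = 0.1103·√0.2417 = 0.054227
d₁ = (ln(S/K) + (r+σ²/2)T) / (σ√T) = (ln(242.78/224.48) + (0.0065+0.1103²/2)·0.2417) / 0.054227 = (0.078369 + 0.003041) / 0.054227 = 1.501295
d₂ = d₁ − σ√T = 1.501295 − 0.054227 = 1.447068
e^{−rT} = e^{−0.0065·0.2417} = 0.998430
N(−d₁) = 0.066640,  N(−d₂) = 0.073939
Put price V = K·e^{−rT}·N(−d₂) − S·N(−d₁) = 16.571756 − 16.178776 = 0.392979
ρ = −K·T·e^{−rT}·N(−d₂) = -4.005393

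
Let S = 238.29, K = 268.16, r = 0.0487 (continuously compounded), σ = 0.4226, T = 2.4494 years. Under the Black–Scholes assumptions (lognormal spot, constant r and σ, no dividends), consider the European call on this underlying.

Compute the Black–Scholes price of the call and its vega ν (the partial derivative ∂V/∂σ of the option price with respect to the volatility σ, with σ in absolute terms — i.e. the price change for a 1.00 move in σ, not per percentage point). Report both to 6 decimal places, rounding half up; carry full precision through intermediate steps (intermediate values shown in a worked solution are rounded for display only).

σ√T = 0.4226·√2.4494 = 0.661393
d₁ = (ln(S/K) + (r+σ²/2)T) / (σ√T) = (ln(238.29/268.16) + (0.0487+0.4226²/2)·2.4494) / 0.661393 = (-0.118095 + 0.338006) / 0.661393 = 0.332496
d₂ = d₁ − σ√T = 0.332496 − 0.661393 = -0.328897
e^{−rT} = e^{−0.0487·2.4494} = 0.887554
N(d₁) = 0.630243,  N(d₂) = 0.371117
Call price V = S·N(d₁) − K·e^{−rT}·N(d₂) = 150.180525 − 88.328253 = 61.852272
φ(d₁) = (1/√(2π))·e^{−d₁²/2} = 0.377488
ν = S·φ(d₁)·√T = 140.779466

price = 61.852272
ν = 140.779466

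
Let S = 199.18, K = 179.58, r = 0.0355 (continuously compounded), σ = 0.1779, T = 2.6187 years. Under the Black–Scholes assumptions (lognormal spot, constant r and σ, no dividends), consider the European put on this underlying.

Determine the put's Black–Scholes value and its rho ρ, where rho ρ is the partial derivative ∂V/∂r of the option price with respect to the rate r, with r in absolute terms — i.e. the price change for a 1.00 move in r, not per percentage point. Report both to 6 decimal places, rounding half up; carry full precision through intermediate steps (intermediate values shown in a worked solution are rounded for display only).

σ√T = 0.1779·√2.6187 = 0.287885
d₁ = (ln(S/K) + (r+σ²/2)T) / (σ√T) = (ln(199.18/179.58) + (0.0355+0.1779²/2)·2.6187) / 0.287885 = (0.103588 + 0.134403) / 0.287885 = 0.826688
d₂ = d₁ − σ√T = 0.826688 − 0.287885 = 0.538803
e^{−rT} = e^{−0.0355·2.6187} = 0.911226
N(−d₁) = 0.204207,  N(−d₂) = 0.295011
Put price V = K·e^{−rT}·N(−d₂) − S·N(−d₁) = 48.275102 − 40.673965 = 7.601137
ρ = −K·T·e^{−rT}·N(−d₂) = -126.418010

price = 7.601137
ρ = -126.418010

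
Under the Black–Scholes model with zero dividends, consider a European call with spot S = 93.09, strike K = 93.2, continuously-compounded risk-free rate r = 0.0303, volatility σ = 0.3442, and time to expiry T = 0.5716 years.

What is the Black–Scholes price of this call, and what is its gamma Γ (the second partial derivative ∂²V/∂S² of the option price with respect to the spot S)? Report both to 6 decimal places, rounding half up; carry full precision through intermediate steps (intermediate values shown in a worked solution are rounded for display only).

σ√T = 0.3442·√0.5716 = 0.260230
d₁ = (ln(S/K) + (r+σ²/2)T) / (σ√T) = (ln(93.09/93.2) + (0.0303+0.3442²/2)·0.5716) / 0.260230 = (-0.001181 + 0.051179) / 0.260230 = 0.192131
d₂ = d₁ − σ√T = 0.192131 − 0.260230 = -0.068098
e^{−rT} = e^{−0.0303·0.5716} = 0.982830
N(d₁) = 0.576180,  N(d₂) = 0.472854
Call price V = S·N(d₁) − K·e^{−rT}·N(d₂) = 53.636627 − 43.313262 = 10.323365
φ(d₁) = (1/√(2π))·e^{−d₁²/2} = 0.391646
Γ = φ(d₁) / (S·σ·√T) = 0.016167

price = 10.323365
Γ = 0.016167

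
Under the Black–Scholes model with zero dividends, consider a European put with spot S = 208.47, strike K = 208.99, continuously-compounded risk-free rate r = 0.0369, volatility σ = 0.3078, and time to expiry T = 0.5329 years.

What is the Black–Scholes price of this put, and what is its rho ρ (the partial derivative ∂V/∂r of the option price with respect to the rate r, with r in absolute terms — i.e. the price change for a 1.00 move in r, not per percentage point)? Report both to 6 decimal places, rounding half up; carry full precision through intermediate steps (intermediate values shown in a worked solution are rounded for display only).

price = 16.768274
ρ = -56.165602

σ√T = 0.3078·√0.5329 = 0.224694
d₁ = (ln(S/K) + (r+σ²/2)T) / (σ√T) = (ln(208.47/208.99) + (0.0369+0.3078²/2)·0.5329) / 0.224694 = (-0.002491 + 0.044908) / 0.224694 = 0.188774
d₂ = d₁ − σ√T = 0.188774 − 0.224694 = -0.035920
e^{−rT} = e^{−0.0369·0.5329} = 0.980528
N(−d₁) = 0.425135,  N(−d₂) = 0.514327
Put price V = K·e^{−rT}·N(−d₂) − S·N(−d₁) = 105.396139 − 88.627865 = 16.768274
ρ = −K·T·e^{−rT}·N(−d₂) = -56.165602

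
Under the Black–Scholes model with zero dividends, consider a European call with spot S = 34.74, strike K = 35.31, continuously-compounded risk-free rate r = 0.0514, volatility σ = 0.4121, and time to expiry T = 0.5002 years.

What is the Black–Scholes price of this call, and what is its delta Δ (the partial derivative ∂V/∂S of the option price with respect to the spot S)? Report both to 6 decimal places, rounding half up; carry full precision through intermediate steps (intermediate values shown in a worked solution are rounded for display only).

price = 4.171438
Δ = 0.570679

σ√T = 0.4121·√0.5002 = 0.291457
d₁ = (ln(S/K) + (r+σ²/2)T) / (σ√T) = (ln(34.74/35.31) + (0.0514+0.4121²/2)·0.5002) / 0.291457 = (-0.016274 + 0.068184) / 0.291457 = 0.178103
d₂ = d₁ − σ√T = 0.178103 − 0.291457 = -0.113354
e^{−rT} = e^{−0.0514·0.5002} = 0.974617
N(d₁) = 0.570679,  N(d₂) = 0.454875
Call price V = S·N(d₁) − K·e^{−rT}·N(d₂) = 19.825389 − 15.653952 = 4.171438
Δ = N(d₁) = 0.570679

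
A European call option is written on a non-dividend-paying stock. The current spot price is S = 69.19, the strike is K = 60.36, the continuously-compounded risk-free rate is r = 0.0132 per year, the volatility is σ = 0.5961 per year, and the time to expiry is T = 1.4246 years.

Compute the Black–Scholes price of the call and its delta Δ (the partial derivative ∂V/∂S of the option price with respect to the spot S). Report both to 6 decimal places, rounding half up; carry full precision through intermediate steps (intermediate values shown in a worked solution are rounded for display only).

price = 23.231341
Δ = 0.717039

σ√T = 0.5961·√1.4246 = 0.711485
d₁ = (ln(S/K) + (r+σ²/2)T) / (σ√T) = (ln(69.19/60.36) + (0.0132+0.5961²/2)·1.4246) / 0.711485 = (0.136530 + 0.271910) / 0.711485 = 0.574067
d₂ = d₁ − σ√T = 0.574067 − 0.711485 = -0.137418
e^{−rT} = e^{−0.0132·1.4246} = 0.981371
N(d₁) = 0.717039,  N(d₂) = 0.445350
Call price V = S·N(d₁) − K·e^{−rT}·N(d₂) = 49.611905 − 26.380564 = 23.231341
Δ = N(d₁) = 0.717039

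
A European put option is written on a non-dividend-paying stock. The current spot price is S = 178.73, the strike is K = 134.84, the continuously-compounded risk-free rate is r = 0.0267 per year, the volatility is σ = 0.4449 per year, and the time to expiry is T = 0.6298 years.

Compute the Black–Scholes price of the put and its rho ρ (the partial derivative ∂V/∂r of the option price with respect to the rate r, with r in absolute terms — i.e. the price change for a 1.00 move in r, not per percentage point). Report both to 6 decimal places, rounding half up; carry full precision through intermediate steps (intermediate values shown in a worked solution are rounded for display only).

σ√T = 0.4449·√0.6298 = 0.353072
d₁ = (ln(S/K) + (r+σ²/2)T) / (σ√T) = (ln(178.73/134.84) + (0.0267+0.4449²/2)·0.6298) / 0.353072 = (0.281787 + 0.079146) / 0.353072 = 1.022264
d₂ = d₁ − σ√T = 1.022264 − 0.353072 = 0.669191
e^{−rT} = e^{−0.0267·0.6298} = 0.983325
N(−d₁) = 0.153328,  N(−d₂) = 0.251687
Put price V = K·e^{−rT}·N(−d₂) − S·N(−d₁) = 33.371524 − 27.404319 = 5.967205
ρ = −K·T·e^{−rT}·N(−d₂) = -21.017386

price = 5.967205
ρ = -21.017386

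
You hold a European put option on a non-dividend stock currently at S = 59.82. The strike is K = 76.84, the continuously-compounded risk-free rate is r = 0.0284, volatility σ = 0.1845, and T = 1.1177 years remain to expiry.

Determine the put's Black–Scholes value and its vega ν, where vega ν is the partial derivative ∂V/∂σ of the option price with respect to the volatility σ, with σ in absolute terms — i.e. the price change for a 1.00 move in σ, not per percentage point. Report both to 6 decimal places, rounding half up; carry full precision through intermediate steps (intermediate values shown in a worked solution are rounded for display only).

σ√T = 0.1845·√1.1177 = 0.195056
d₁ = (ln(S/K) + (r+σ²/2)T) / (σ√T) = (ln(59.82/76.84) + (0.0284+0.1845²/2)·1.1177) / 0.195056 = (-0.250385 + 0.050766) / 0.195056 = -1.023395
d₂ = d₁ − σ√T = -1.023395 − 0.195056 = -1.218451
e^{−rT} = e^{−0.0284·1.1177} = 0.968756
N(−d₁) = 0.846939,  N(−d₂) = 0.888474
Put price V = K·e^{−rT}·N(−d₂) − S·N(−d₁) = 66.137268 − 50.663919 = 15.473349
φ(d₁) = (1/√(2π))·e^{−d₁²/2} = 0.236311
ν = S·φ(d₁)·√T = 14.944887

price = 15.473349
ν = 14.944887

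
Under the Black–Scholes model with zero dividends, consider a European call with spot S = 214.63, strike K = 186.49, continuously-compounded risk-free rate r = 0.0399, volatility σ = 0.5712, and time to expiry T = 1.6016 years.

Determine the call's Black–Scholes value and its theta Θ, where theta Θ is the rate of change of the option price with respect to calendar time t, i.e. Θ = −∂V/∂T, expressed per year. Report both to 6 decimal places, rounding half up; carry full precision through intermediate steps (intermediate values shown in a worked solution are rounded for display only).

σ√T = 0.5712·√1.6016 = 0.722878
d₁ = (ln(S/K) + (r+σ²/2)T) / (σ√T) = (ln(214.63/186.49) + (0.0399+0.5712²/2)·1.6016) / 0.722878 = (0.140538 + 0.325180) / 0.722878 = 0.644256
d₂ = d₁ − σ√T = 0.644256 − 0.722878 = -0.078623
e^{−rT} = e^{−0.0399·1.6016} = 0.938095
N(d₁) = 0.740295,  N(d₂) = 0.468666
Call price V = S·N(d₁) − K·e^{−rT}·N(d₂) = 158.889545 − 81.991005 = 76.898540
φ(d₁) = (1/√(2π))·e^{−d₁²/2} = 0.324175
Θ = −S·φ(d₁)·σ/(2√T) − r·K·e^{−rT}·N(d₂) = −15.701871 − 3.271441 = -18.973312

price = 76.898540
Θ = -18.973312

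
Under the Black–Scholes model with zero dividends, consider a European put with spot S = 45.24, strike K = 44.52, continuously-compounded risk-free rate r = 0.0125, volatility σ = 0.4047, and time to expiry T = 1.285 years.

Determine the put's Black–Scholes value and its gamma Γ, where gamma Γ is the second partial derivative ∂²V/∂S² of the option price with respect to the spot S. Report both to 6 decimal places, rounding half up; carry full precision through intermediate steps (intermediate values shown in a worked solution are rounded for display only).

σ√T = 0.4047·√1.285 = 0.458759
d₁ = (ln(S/K) + (r+σ²/2)T) / (σ√T) = (ln(45.24/44.52) + (0.0125+0.4047²/2)·1.285) / 0.458759 = (0.016043 + 0.121292) / 0.458759 = 0.299363
d₂ = d₁ − σ√T = 0.299363 − 0.458759 = -0.159396
e^{−rT} = e^{−0.0125·1.285} = 0.984066
N(−d₁) = 0.382331,  N(−d₂) = 0.563322
Put price V = K·e^{−rT}·N(−d₂) − S·N(−d₁) = 24.679461 − 17.296676 = 7.382785
φ(d₁) = (1/√(2π))·e^{−d₁²/2} = 0.381461
Γ = φ(d₁) / (S·σ·√T) = 0.018380

price = 7.382785
Γ = 0.018380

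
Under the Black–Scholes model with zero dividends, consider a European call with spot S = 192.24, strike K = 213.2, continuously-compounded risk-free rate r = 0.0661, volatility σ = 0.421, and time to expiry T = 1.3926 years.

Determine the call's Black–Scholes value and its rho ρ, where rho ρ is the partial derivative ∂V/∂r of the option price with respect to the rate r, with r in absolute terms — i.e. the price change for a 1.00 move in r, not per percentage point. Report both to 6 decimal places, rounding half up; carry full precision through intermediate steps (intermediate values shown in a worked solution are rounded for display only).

σ√T = 0.421·√1.3926 = 0.496816
d₁ = (ln(S/K) + (r+σ²/2)T) / (σ√T) = (ln(192.24/213.2) + (0.0661+0.421²/2)·1.3926) / 0.496816 = (-0.103486 + 0.215464) / 0.496816 = 0.225391
d₂ = d₁ − σ√T = 0.225391 − 0.496816 = -0.271425
e^{−rT} = e^{−0.0661·1.3926} = 0.912059
N(d₁) = 0.589162,  N(d₂) = 0.393032
Call price V = S·N(d₁) − K·e^{−rT}·N(d₂) = 113.260571 − 76.425461 = 36.835110
ρ = K·T·e^{−rT}·N(d₂) = 106.430097

price = 36.835110
ρ = 106.430097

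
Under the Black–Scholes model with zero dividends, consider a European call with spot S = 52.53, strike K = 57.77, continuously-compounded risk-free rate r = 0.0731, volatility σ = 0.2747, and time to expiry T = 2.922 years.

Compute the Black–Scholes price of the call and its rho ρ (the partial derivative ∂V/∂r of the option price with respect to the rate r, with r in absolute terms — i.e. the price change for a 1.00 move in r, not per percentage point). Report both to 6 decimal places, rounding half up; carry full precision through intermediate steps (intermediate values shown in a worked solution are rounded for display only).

σ√T = 0.2747·√2.922 = 0.469568
d₁ = (ln(S/K) + (r+σ²/2)T) / (σ√T) = (ln(52.53/57.77) + (0.0731+0.2747²/2)·2.922) / 0.469568 = (-0.095085 + 0.323845) / 0.469568 = 0.487171
d₂ = d₁ − σ√T = 0.487171 − 0.469568 = 0.017603
e^{−rT} = e^{−0.0731·2.922} = 0.807673
N(d₁) = 0.686932,  N(d₂) = 0.507022
Call price V = S·N(d₁) − K·e^{−rT}·N(d₂) = 36.084514 − 23.657282 = 12.427232
ρ = K·T·e^{−rT}·N(d₂) = 69.126579

price = 12.427232
ρ = 69.126579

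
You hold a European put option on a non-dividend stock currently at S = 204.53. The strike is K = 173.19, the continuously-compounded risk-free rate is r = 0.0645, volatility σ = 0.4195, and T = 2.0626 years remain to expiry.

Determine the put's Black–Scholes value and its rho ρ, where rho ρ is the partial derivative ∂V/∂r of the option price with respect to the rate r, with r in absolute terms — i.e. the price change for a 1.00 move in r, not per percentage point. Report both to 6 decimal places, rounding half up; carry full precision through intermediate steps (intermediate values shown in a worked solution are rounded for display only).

σ√T = 0.4195·√2.0626 = 0.602476
d₁ = (ln(S/K) + (r+σ²/2)T) / (σ√T) = (ln(204.53/173.19) + (0.0645+0.4195²/2)·2.0626) / 0.602476 = (0.166325 + 0.314526) / 0.602476 = 0.798126
d₂ = d₁ − σ√T = 0.798126 − 0.602476 = 0.195651
e^{−rT} = e^{−0.0645·2.0626} = 0.875432
N(−d₁) = 0.212399,  N(−d₂) = 0.422442
Put price V = K·e^{−rT}·N(−d₂) − S·N(−d₁) = 64.048979 − 43.441895 = 20.607084
ρ = −K·T·e^{−rT}·N(−d₂) = -132.107424

price = 20.607084
ρ = -132.107424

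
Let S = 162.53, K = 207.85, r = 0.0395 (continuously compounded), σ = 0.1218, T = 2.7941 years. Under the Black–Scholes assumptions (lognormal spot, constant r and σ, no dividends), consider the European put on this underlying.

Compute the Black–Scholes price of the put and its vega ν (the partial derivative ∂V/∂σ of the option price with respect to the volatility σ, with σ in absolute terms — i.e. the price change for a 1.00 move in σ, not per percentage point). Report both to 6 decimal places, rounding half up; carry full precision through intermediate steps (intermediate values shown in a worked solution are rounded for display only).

σ√T = 0.1218·√2.7941 = 0.203596
d₁ = (ln(S/K) + (r+σ²/2)T) / (σ√T) = (ln(162.53/207.85) + (0.0395+0.1218²/2)·2.7941) / 0.203596 = (-0.245954 + 0.131093) / 0.203596 = -0.564165
d₂ = d₁ − σ√T = -0.564165 − 0.203596 = -0.767761
e^{−rT} = e^{−0.0395·2.7941} = 0.895505
N(−d₁) = 0.713679,  N(−d₂) = 0.778685
Put price V = K·e^{−rT}·N(−d₂) − S·N(−d₁) = 144.937339 − 115.994278 = 28.943061
φ(d₁) = (1/√(2π))·e^{−d₁²/2} = 0.340248
ν = S·φ(d₁)·√T = 92.437971

price = 28.943061
ν = 92.437971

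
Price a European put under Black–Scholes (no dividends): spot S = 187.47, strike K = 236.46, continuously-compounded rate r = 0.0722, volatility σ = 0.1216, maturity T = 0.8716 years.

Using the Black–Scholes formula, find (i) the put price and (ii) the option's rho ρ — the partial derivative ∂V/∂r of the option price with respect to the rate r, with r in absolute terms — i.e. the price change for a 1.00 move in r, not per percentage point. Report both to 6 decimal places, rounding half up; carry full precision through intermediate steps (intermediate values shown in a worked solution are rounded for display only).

price = 35.260753
ρ = -181.747037

σ√T = 0.1216·√0.8716 = 0.113525
d₁ = (ln(S/K) + (r+σ²/2)T) / (σ√T) = (ln(187.47/236.46) + (0.0722+0.1216²/2)·0.8716) / 0.113525 = (-0.232160 + 0.069374) / 0.113525 = -1.433926
d₂ = d₁ − σ√T = -1.433926 − 0.113525 = -1.547451
e^{−rT} = e^{−0.0722·0.8716} = 0.939010
N(−d₁) = 0.924203,  N(−d₂) = 0.939123
Put price V = K·e^{−rT}·N(−d₂) − S·N(−d₁) = 208.521153 − 173.260400 = 35.260753
ρ = −K·T·e^{−rT}·N(−d₂) = -181.747037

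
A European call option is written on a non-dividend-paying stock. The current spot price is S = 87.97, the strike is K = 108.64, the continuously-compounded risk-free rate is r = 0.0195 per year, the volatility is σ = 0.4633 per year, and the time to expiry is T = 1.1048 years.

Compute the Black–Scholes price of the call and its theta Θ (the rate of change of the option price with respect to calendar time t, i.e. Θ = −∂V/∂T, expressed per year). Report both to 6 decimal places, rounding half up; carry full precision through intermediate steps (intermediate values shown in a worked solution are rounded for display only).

price = 10.875962
Θ = -8.199240

σ√T = 0.4633·√1.1048 = 0.486972
d₁ = (ln(S/K) + (r+σ²/2)T) / (σ√T) = (ln(87.97/108.64) + (0.0195+0.4633²/2)·1.1048) / 0.486972 = (-0.211044 + 0.140115) / 0.486972 = -0.145654
d₂ = d₁ − σ√T = -0.145654 − 0.486972 = -0.632626
e^{−rT} = e^{−0.0195·1.1048} = 0.978687
N(d₁) = 0.442097,  N(d₂) = 0.263489
Call price V = S·N(d₁) − K·e^{−rT}·N(d₂) = 38.891309 − 28.015347 = 10.875962
φ(d₁) = (1/√(2π))·e^{−d₁²/2} = 0.394733
Θ = −S·φ(d₁)·σ/(2√T) − r·K·e^{−rT}·N(d₂) = −7.652941 − 0.546299 = -8.199240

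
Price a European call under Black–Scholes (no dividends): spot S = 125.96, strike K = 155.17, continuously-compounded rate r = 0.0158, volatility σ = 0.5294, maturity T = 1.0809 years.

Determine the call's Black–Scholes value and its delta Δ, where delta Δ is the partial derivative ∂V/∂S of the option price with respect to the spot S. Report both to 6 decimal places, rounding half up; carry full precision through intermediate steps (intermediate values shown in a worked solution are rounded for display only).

σ√T = 0.5294·√1.0809 = 0.550398
d₁ = (ln(S/K) + (r+σ²/2)T) / (σ√T) = (ln(125.96/155.17) + (0.0158+0.5294²/2)·1.0809) / 0.550398 = (-0.208557 + 0.168547) / 0.550398 = -0.072693
d₂ = d₁ − σ√T = -0.072693 − 0.550398 = -0.623090
e^{−rT} = e^{−0.0158·1.0809} = 0.983067
N(d₁) = 0.471025,  N(d₂) = 0.266613
Call price V = S·N(d₁) − K·e^{−rT}·N(d₂) = 59.330360 − 40.669743 = 18.660617
Δ = N(d₁) = 0.471025

price = 18.660617
Δ = 0.471025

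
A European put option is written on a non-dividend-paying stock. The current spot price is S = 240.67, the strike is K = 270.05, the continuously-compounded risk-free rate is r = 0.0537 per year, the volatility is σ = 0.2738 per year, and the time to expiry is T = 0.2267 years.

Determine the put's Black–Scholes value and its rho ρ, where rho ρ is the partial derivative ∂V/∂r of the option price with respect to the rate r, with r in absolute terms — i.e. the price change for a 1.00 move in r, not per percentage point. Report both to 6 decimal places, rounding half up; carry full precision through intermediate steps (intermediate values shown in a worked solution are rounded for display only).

σ√T = 0.2738·√0.2267 = 0.130364
d₁ = (ln(S/K) + (r+σ²/2)T) / (σ√T) = (ln(240.67/270.05) + (0.0537+0.2738²/2)·0.2267) / 0.130364 = (-0.115180 + 0.020671) / 0.130364 = -0.724961
d₂ = d₁ − σ√T = -0.724961 − 0.130364 = -0.855326
e^{−rT} = e^{−0.0537·0.2267} = 0.987900
N(−d₁) = 0.765762,  N(−d₂) = 0.803815
Put price V = K·e^{−rT}·N(−d₂) − S·N(−d₁) = 214.443584 − 184.295970 = 30.147614
ρ = −K·T·e^{−rT}·N(−d₂) = -48.614361

price = 30.147614
ρ = -48.614361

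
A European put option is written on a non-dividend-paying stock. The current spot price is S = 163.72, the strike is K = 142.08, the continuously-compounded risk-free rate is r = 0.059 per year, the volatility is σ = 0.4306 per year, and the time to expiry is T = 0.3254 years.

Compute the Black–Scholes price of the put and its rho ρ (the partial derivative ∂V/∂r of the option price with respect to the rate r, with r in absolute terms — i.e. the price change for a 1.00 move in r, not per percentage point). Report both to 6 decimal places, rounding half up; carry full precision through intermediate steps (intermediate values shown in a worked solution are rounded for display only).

σ√T = 0.4306·√0.3254 = 0.245631
d₁ = (ln(S/K) + (r+σ²/2)T) / (σ√T) = (ln(163.72/142.08) + (0.059+0.4306²/2)·0.3254) / 0.245631 = (0.141767 + 0.049366) / 0.245631 = 0.778132
d₂ = d₁ − σ√T = 0.778132 − 0.245631 = 0.532501
e^{−rT} = e^{−0.059·0.3254} = 0.980985
N(−d₁) = 0.218246,  N(−d₂) = 0.297189
Put price V = K·e^{−rT}·N(−d₂) − S·N(−d₁) = 41.421747 − 35.731162 = 5.690585
ρ = −K·T·e^{−rT}·N(−d₂) = -13.478637

price = 5.690585
ρ = -13.478637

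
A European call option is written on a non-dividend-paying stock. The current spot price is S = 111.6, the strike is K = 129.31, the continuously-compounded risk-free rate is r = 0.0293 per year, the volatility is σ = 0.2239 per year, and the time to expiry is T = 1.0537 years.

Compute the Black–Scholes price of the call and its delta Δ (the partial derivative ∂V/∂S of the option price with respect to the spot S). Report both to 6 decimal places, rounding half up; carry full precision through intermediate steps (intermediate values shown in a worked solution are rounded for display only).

price = 5.304885
Δ = 0.347671

σ√T = 0.2239·√1.0537 = 0.229833
d₁ = (ln(S/K) + (r+σ²/2)T) / (σ√T) = (ln(111.6/129.31) + (0.0293+0.2239²/2)·1.0537) / 0.229833 = (-0.147292 + 0.057285) / 0.229833 = -0.391617
d₂ = d₁ − σ√T = -0.391617 − 0.229833 = -0.621450
e^{−rT} = e^{−0.0293·1.0537} = 0.969598
N(d₁) = 0.347671,  N(d₂) = 0.267152
Call price V = S·N(d₁) − K·e^{−rT}·N(d₂) = 38.800043 − 33.495158 = 5.304885
Δ = N(d₁) = 0.347671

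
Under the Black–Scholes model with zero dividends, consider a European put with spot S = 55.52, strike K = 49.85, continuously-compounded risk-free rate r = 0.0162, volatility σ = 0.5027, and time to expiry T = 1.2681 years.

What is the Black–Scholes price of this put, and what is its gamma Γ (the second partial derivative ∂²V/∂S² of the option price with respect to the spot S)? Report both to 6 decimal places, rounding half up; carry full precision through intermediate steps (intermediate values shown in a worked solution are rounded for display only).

σ√T = 0.5027·√1.2681 = 0.566090
d₁ = (ln(S/K) + (r+σ²/2)T) / (σ√T) = (ln(55.52/49.85) + (0.0162+0.5027²/2)·1.2681) / 0.566090 = (0.107725 + 0.180772) / 0.566090 = 0.509631
d₂ = d₁ − σ√T = 0.509631 − 0.566090 = -0.056459
e^{−rT} = e^{−0.0162·1.2681} = 0.979666
N(−d₁) = 0.305155,  N(−d₂) = 0.522512
Put price V = K·e^{−rT}·N(−d₂) − S·N(−d₁) = 25.517589 − 16.942206 = 8.575383
φ(d₁) = (1/√(2π))·e^{−d₁²/2} = 0.350358
Γ = φ(d₁) / (S·σ·√T) = 0.011147

price = 8.575383
Γ = 0.011147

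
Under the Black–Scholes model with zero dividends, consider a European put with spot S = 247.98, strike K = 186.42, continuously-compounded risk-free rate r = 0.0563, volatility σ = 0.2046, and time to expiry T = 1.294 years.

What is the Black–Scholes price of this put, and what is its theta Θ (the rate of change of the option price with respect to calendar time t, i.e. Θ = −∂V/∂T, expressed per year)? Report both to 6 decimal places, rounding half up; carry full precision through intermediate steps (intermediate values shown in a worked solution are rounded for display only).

σ√T = 0.2046·√1.294 = 0.232741
d₁ = (ln(S/K) + (r+σ²/2)T) / (σ√T) = (ln(247.98/186.42) + (0.0563+0.2046²/2)·1.294) / 0.232741 = (0.285346 + 0.099936) / 0.232741 = 1.655413
d₂ = d₁ − σ√T = 1.655413 − 0.232741 = 1.422672
e^{−rT} = e^{−0.0563·1.294} = 0.929738
N(−d₁) = 0.048920,  N(−d₂) = 0.077416
Put price V = K·e^{−rT}·N(−d₂) − S·N(−d₁) = 13.417824 − 12.131284 = 1.286540
φ(d₁) = (1/√(2π))·e^{−d₁²/2} = 0.101354
Θ = −S·φ(d₁)·σ/(2√T) + r·K·e^{−rT}·N(−d₂) = −2.260304 + 0.755424 = -1.504881

price = 1.286540
Θ = -1.504881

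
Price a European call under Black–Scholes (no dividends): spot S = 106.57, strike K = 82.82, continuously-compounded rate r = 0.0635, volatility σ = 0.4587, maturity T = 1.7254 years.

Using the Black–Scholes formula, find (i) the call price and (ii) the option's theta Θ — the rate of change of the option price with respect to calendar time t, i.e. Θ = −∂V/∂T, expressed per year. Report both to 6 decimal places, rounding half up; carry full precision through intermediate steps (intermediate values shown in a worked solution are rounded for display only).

σ√T = 0.4587·√1.7254 = 0.602523
d₁ = (ln(S/K) + (r+σ²/2)T) / (σ√T) = (ln(106.57/82.82) + (0.0635+0.4587²/2)·1.7254) / 0.602523 = (0.252132 + 0.291080) / 0.602523 = 0.901563
d₂ = d₁ − σ√T = 0.901563 − 0.602523 = 0.299040
e^{−rT} = e^{−0.0635·1.7254} = 0.896226
N(d₁) = 0.816355,  N(d₂) = 0.617545
Call price V = S·N(d₁) − K·e^{−rT}·N(d₂) = 86.998998 − 45.837550 = 41.161449
φ(d₁) = (1/√(2π))·e^{−d₁²/2} = 0.265711
Θ = −S·φ(d₁)·σ/(2√T) − r·K·e^{−rT}·N(d₂) = −4.944225 − 2.910684 = -7.854909

price = 41.161449
Θ = -7.854909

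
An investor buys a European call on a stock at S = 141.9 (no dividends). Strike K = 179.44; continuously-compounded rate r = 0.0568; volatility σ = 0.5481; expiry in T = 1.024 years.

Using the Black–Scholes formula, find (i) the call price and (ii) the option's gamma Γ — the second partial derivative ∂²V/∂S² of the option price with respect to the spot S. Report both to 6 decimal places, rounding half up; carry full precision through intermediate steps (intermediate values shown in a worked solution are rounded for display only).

price = 21.951947
Γ = 0.005065

σ√T = 0.5481·√1.024 = 0.554638
d₁ = (ln(S/K) + (r+σ²/2)T) / (σ√T) = (ln(141.9/179.44) + (0.0568+0.5481²/2)·1.024) / 0.554638 = (-0.234718 + 0.211975) / 0.554638 = -0.041006
d₂ = d₁ − σ√T = -0.041006 − 0.554638 = -0.595644
e^{−rT} = e^{−0.0568·1.024} = 0.943496
N(d₁) = 0.483646,  N(d₂) = 0.275707
Call price V = S·N(d₁) − K·e^{−rT}·N(d₂) = 68.629320 − 46.677373 = 21.951947
φ(d₁) = (1/√(2π))·e^{−d₁²/2} = 0.398607
Γ = φ(d₁) / (S·σ·√T) = 0.005065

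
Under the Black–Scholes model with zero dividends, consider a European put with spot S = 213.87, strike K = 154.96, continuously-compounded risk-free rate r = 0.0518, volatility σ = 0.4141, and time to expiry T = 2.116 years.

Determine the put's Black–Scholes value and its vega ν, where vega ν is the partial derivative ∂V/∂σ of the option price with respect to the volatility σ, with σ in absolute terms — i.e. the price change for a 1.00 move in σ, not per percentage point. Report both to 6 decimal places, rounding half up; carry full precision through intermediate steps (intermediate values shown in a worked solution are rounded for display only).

σ√T = 0.4141·√2.116 = 0.602370
d₁ = (ln(S/K) + (r+σ²/2)T) / (σ√T) = (ln(213.87/154.96) + (0.0518+0.4141²/2)·2.116) / 0.602370 = (0.322201 + 0.291033) / 0.602370 = 1.018037
d₂ = d₁ − σ√T = 1.018037 − 0.602370 = 0.415668
e^{−rT} = e^{−0.0518·2.116} = 0.896185
N(−d₁) = 0.154330,  N(−d₂) = 0.338827
Put price V = K·e^{−rT}·N(−d₂) − S·N(−d₁) = 47.053792 − 33.006584 = 14.047208
φ(d₁) = (1/√(2π))·e^{−d₁²/2} = 0.237607
ν = S·φ(d₁)·√T = 73.920756

price = 14.047208
ν = 73.920756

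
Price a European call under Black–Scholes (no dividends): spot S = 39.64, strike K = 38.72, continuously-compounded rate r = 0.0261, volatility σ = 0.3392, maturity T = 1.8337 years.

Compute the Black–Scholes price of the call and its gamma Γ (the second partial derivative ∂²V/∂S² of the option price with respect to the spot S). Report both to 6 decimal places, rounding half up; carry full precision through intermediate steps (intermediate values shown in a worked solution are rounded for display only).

σ√T = 0.3392·√1.8337 = 0.459325
d₁ = (ln(S/K) + (r+σ²/2)T) / (σ√T) = (ln(39.64/38.72) + (0.0261+0.3392²/2)·1.8337) / 0.459325 = (0.023482 + 0.153349) / 0.459325 = 0.384982
d₂ = d₁ − σ√T = 0.384982 − 0.459325 = -0.074343
e^{−rT} = e^{−0.0261·1.8337} = 0.953268
N(d₁) = 0.649875,  N(d₂) = 0.470369
Call price V = S·N(d₁) − K·e^{−rT}·N(d₂) = 25.761026 − 17.361554 = 8.399473
φ(d₁) = (1/√(2π))·e^{−d₁²/2} = 0.370447
Γ = φ(d₁) / (S·σ·√T) = 0.020346

price = 8.399473
Γ = 0.020346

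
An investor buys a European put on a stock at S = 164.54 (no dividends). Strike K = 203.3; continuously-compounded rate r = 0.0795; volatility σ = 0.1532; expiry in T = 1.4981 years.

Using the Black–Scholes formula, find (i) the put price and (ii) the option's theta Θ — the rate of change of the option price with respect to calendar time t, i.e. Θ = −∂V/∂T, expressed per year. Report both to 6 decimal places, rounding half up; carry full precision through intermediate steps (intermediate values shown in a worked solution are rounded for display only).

price = 22.381162
Θ = 6.555344

σ√T = 0.1532·√1.4981 = 0.187512
d₁ = (ln(S/K) + (r+σ²/2)T) / (σ√T) = (ln(164.54/203.3) + (0.0795+0.1532²/2)·1.4981) / 0.187512 = (-0.211529 + 0.136679) / 0.187512 = -0.399173
d₂ = d₁ − σ√T = -0.399173 − 0.187512 = -0.586685
e^{−rT} = e^{−0.0795·1.4981} = 0.887720
N(−d₁) = 0.655117,  N(−d₂) = 0.721292
Put price V = K·e^{−rT}·N(−d₂) − S·N(−d₁) = 130.174116 − 107.792954 = 22.381162
φ(d₁) = (1/√(2π))·e^{−d₁²/2} = 0.368392
Θ = −S·φ(d₁)·σ/(2√T) + r·K·e^{−rT}·N(−d₂) = −3.793499 + 10.348842 = 6.555344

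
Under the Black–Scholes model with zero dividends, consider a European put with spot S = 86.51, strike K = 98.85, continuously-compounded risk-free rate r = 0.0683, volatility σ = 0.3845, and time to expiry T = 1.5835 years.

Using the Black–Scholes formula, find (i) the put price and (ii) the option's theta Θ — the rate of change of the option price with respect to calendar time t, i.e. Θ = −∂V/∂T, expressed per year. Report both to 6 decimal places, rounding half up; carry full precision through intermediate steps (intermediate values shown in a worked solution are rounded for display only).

price = 17.873843
Θ = -1.448290

σ√T = 0.3845·√1.5835 = 0.483844
d₁ = (ln(S/K) + (r+σ²/2)T) / (σ√T) = (ln(86.51/98.85) + (0.0683+0.3845²/2)·1.5835) / 0.483844 = (-0.133344 + 0.225206) / 0.483844 = 0.189859
d₂ = d₁ − σ√T = 0.189859 − 0.483844 = -0.293985
e^{−rT} = e^{−0.0683·1.5835} = 0.897490
N(−d₁) = 0.424710,  N(−d₂) = 0.615615
Put price V = K·e^{−rT}·N(−d₂) − S·N(−d₁) = 54.615496 − 36.741653 = 17.873843
φ(d₁) = (1/√(2π))·e^{−d₁²/2} = 0.391816
Θ = −S·φ(d₁)·σ/(2√T) + r·K·e^{−rT}·N(−d₂) = −5.178528 + 3.730238 = -1.448290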